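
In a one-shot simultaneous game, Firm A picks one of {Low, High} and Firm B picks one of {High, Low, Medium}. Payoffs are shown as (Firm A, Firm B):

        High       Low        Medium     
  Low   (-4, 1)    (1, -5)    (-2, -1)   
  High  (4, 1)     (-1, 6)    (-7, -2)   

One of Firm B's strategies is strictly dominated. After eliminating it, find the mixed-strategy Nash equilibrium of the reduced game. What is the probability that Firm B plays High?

Firm B's strategy Medium is strictly dominated by High: 1 > -1 and 1 > -2. Eliminate Medium.
Firm A's indifference between Low and High determines Firm B's mixing probability q:
  Firm A's payoff to Low: q·(-4) + (1−q)·1 = -5q + 1
  Firm A's payoff to High: q·4 + (1−q)·(-1) = 5q - 1
  -5q + 1 = 5q - 1  ⇒  -10q = -2  ⇒  q = 1/5.

q = 1/5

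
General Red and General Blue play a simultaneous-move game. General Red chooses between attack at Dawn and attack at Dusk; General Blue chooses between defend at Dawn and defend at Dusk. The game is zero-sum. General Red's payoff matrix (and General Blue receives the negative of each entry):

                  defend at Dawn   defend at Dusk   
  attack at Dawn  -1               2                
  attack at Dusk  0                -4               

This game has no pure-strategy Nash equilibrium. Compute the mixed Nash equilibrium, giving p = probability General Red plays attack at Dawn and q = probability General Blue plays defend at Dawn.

Set General Blue's expected payoff from defend at Dawn equal to that from defend at Dusk:
  General Blue's payoff to defend at Dawn: p·1 + (1−p)·0 = p
  General Blue's payoff to defend at Dusk: p·(-2) + (1−p)·4 = -6p + 4
  p = -6p + 4  ⇒  7p = 4  ⇒  p = 4/7.
General Red's indifference between attack at Dawn and attack at Dusk determines General Blue's mixing probability q:
  General Red's payoff to attack at Dawn: q·(-1) + (1−q)·2 = -3q + 2
  General Red's payoff to attack at Dusk: q·0 + (1−q)·(-4) = 4q - 4
  -3q + 2 = 4q - 4  ⇒  -7q = -6  ⇒  q = 6/7.

p = 4/7, q = 6/7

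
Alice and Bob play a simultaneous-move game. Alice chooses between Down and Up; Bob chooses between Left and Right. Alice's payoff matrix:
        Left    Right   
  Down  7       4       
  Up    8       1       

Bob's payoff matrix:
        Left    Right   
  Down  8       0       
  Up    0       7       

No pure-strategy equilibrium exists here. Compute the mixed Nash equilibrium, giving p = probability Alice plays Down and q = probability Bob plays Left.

In a mixed equilibrium Bob is indifferent between Left and Right; this condition fixes p.
  Bob's payoff to Left: p·8 + (1−p)·0 = 8p
  Bob's payoff to Right: p·0 + (1−p)·7 = -7p + 7
  8p = -7p + 7  ⇒  15p = 7  ⇒  p = 7/15.
For Alice to be willing to mix, Alice must be indifferent between Down and Up, which pins down Bob's mix.
  Alice's payoff to Down: q·7 + (1−q)·4 = 3q + 4
  Alice's payoff to Up: q·8 + (1−q)·1 = 7q + 1
  3q + 4 = 7q + 1  ⇒  -4q = -3  ⇒  q = 3/4.

p = 7/15, q = 3/4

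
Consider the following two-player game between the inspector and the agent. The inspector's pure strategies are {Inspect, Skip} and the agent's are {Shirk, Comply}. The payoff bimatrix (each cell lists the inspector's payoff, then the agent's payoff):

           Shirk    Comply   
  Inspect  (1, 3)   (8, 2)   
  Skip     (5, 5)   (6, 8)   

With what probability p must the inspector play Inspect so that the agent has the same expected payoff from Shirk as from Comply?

p = 3/4

The inspector's mix must leave the agent indifferent between Shirk and Comply.
  the agent's expected payoff from Shirk: p·3 + (1−p)·5 = -2p + 5
  the agent's expected payoff from Comply: p·2 + (1−p)·8 = -6p + 8
  -2p + 5 = -6p + 8  ⇒  4p = 3  ⇒  p = 3/4.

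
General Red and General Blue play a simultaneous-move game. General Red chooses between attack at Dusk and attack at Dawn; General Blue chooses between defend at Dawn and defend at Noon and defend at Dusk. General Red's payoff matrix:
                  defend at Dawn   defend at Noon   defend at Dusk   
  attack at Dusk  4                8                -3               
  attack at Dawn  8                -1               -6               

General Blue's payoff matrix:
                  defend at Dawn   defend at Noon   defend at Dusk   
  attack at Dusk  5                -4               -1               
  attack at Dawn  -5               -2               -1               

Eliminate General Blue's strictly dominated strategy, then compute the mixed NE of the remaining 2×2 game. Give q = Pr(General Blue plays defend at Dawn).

General Blue's strategy defend at Noon is strictly dominated by defend at Dusk: -1 > -4 and -1 > -2. Eliminate defend at Noon.
General Blue's mix must leave General Red indifferent between attack at Dusk and attack at Dawn.
  General Red's payoff to attack at Dusk: q·4 + (1−q)·(-3) = 7q - 3
  General Red's payoff to attack at Dawn: q·8 + (1−q)·(-6) = 14q - 6
  7q - 3 = 14q - 6  ⇒  -7q = -3  ⇒  q = 3/7.

q = 3/7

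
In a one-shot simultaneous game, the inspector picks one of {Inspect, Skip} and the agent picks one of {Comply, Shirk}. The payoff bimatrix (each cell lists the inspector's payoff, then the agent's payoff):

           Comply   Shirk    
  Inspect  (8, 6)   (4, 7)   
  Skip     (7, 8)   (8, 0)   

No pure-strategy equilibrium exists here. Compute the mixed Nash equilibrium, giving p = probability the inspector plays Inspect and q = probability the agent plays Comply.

p = 8/9, q = 4/5

The agent's indifference between Comply and Shirk determines the inspector's mixing probability p:
  the agent's payoff from Comply: p·6 + (1−p)·8 = -2p + 8
  the agent's payoff from Shirk: p·7 + (1−p)·0 = 7p
  -2p + 8 = 7p  ⇒  -9p = -8  ⇒  p = 8/9.
Set the inspector's expected payoff from Inspect equal to that from Skip:
  the inspector's expected payoff from Inspect: q·8 + (1−q)·4 = 4q + 4
  the inspector's expected payoff from Skip: q·7 + (1−q)·8 = -q + 8
  4q + 4 = -q + 8  ⇒  5q = 4  ⇒  q = 4/5.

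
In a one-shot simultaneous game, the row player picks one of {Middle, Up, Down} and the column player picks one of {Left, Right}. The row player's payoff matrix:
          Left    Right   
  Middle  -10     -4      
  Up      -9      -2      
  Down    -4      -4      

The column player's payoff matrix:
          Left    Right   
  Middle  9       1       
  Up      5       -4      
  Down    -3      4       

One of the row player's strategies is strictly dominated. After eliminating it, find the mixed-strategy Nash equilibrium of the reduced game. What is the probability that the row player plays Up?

p = 7/16

The row player's strategy Middle is strictly dominated by Up: -9 > -10 and -2 > -4. Eliminate Middle.
Set the column player's expected payoff from Left equal to that from Right:
  the column player's payoff from Left: p·5 + (1−p)·(-3) = 8p - 3
  the column player's payoff from Right: p·(-4) + (1−p)·4 = -8p + 4
  8p - 3 = -8p + 4  ⇒  16p = 7  ⇒  p = 7/16.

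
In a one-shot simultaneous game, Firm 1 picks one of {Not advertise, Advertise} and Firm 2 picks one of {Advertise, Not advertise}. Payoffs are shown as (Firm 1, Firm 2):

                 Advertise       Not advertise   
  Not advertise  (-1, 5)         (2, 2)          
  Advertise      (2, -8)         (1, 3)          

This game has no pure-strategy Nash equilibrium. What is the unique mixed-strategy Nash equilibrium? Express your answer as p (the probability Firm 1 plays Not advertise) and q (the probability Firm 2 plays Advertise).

p = 11/14, q = 1/4

Firm 2's indifference between Advertise and Not advertise determines Firm 1's mixing probability p:
  Firm 2's payoff from Advertise: p·5 + (1−p)·(-8) = 13p - 8
  Firm 2's payoff from Not advertise: p·2 + (1−p)·3 = -p + 3
  13p - 8 = -p + 3  ⇒  14p = 11  ⇒  p = 11/14.
In a mixed equilibrium Firm 1 is indifferent between Not advertise and Advertise; this condition fixes q.
  Firm 1's expected payoff from Not advertise: q·(-1) + (1−q)·2 = -3q + 2
  Firm 1's expected payoff from Advertise: q·2 + (1−q)·1 = q + 1
  -3q + 2 = q + 1  ⇒  -4q = -1  ⇒  q = 1/4.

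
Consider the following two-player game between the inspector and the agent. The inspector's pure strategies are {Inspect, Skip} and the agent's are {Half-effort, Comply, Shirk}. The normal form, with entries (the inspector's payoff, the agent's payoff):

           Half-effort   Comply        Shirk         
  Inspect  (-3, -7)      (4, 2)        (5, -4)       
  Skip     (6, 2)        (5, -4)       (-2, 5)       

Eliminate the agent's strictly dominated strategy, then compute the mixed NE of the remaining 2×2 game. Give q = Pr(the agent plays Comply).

The agent's strategy Half-effort is strictly dominated by Shirk: -4 > -7 and 5 > 2. Eliminate Half-effort.
The inspector's indifference between Inspect and Skip determines the agent's mixing probability q:
  the inspector's expected payoff from Inspect: q·4 + (1−q)·5 = -q + 5
  the inspector's expected payoff from Skip: q·5 + (1−q)·(-2) = 7q - 2
  -q + 5 = 7q - 2  ⇒  -8q = -7  ⇒  q = 7/8.

q = 7/8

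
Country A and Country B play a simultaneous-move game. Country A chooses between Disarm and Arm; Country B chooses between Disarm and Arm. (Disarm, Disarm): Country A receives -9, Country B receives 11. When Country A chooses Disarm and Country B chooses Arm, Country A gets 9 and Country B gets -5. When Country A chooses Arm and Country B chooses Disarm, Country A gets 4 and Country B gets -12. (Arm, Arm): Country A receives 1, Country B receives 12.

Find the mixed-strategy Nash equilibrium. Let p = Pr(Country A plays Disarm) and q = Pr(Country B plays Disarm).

p = 3/5, q = 8/21

For Country B to be willing to mix, Country B must be indifferent between Disarm and Arm, which pins down Country A's mix.
  Country B's expected payoff from Disarm: p·11 + (1−p)·(-12) = 23p - 12
  Country B's expected payoff from Arm: p·(-5) + (1−p)·12 = -17p + 12
  23p - 12 = -17p + 12  ⇒  40p = 24  ⇒  p = 3/5.
For Country A to be willing to mix, Country A must be indifferent between Disarm and Arm, which pins down Country B's mix.
  Country A's payoff to Disarm: q·(-9) + (1−q)·9 = -18q + 9
  Country A's payoff to Arm: q·4 + (1−q)·1 = 3q + 1
  -18q + 9 = 3q + 1  ⇒  -21q = -8  ⇒  q = 8/21.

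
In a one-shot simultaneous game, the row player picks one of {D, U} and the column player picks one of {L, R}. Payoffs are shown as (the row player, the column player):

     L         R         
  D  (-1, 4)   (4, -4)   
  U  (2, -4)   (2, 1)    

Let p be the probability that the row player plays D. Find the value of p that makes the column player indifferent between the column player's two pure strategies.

Set the column player's expected payoff from L equal to that from R:
  the column player's payoff from L: p·4 + (1−p)·(-4) = 8p - 4
  the column player's payoff from R: p·(-4) + (1−p)·1 = -5p + 1
  8p - 4 = -5p + 1  ⇒  13p = 5  ⇒  p = 5/13.

p = 5/13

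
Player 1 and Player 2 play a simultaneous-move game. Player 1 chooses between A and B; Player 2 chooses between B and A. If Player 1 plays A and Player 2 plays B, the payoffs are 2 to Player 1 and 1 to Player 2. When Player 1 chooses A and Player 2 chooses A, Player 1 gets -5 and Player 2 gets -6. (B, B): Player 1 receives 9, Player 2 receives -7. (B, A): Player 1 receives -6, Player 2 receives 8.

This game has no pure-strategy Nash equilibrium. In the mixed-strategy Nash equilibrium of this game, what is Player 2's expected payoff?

In a mixed equilibrium Player 2 is indifferent between B and A; this condition fixes p.
  Player 2's payoff to B: p·1 + (1−p)·(-7) = 8p - 7
  Player 2's payoff to A: p·(-6) + (1−p)·8 = -14p + 8
  8p - 7 = -14p + 8  ⇒  22p = 15  ⇒  p = 15/22.
At equilibrium Player 2 is indifferent across columns, so Player 2's payoff equals the payoff from B: (15/22)·1 + (7/22)·(-7) = -17/11.

-17/11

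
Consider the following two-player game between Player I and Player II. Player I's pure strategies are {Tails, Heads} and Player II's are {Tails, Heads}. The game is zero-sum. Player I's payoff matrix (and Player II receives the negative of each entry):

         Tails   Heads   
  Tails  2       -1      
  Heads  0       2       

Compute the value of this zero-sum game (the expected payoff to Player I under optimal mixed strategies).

For Player I to be willing to mix, Player I must be indifferent between Tails and Heads, which pins down Player II's mix.
  Player I's payoff to Tails: q·2 + (1−q)·(-1) = 3q - 1
  Player I's payoff to Heads: q·0 + (1−q)·2 = -2q + 2
  3q - 1 = -2q + 2  ⇒  5q = 3  ⇒  q = 3/5.
The value is Player I's expected payoff against this mix (using Tails): (3/5)·2 + (2/5)·(-1) = 4/5.

v = 4/5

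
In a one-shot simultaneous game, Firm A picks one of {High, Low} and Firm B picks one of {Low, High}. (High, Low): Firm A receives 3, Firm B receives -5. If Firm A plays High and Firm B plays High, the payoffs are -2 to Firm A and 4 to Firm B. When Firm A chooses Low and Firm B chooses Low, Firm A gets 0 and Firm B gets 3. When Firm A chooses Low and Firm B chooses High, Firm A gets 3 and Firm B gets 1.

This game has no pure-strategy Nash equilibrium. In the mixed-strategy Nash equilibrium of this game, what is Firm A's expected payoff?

Set Firm A's expected payoff from High equal to that from Low:
  Firm A's payoff to High: q·3 + (1−q)·(-2) = 5q - 2
  Firm A's payoff to Low: q·0 + (1−q)·3 = -3q + 3
  5q - 2 = -3q + 3  ⇒  8q = 5  ⇒  q = 5/8.
At equilibrium Firm A is indifferent across rows, so Firm A's payoff equals the payoff from High: (5/8)·3 + (3/8)·(-2) = 9/8.

9/8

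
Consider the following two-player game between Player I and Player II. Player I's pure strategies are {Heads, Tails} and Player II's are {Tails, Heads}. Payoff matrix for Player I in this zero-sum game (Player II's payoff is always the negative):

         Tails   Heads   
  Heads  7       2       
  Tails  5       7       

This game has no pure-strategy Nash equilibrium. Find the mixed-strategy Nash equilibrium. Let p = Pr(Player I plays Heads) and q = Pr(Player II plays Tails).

Player I's mix must leave Player II indifferent between Tails and Heads.
  Player II's payoff to Tails: p·(-7) + (1−p)·(-5) = -2p - 5
  Player II's payoff to Heads: p·(-2) + (1−p)·(-7) = 5p - 7
  -2p - 5 = 5p - 7  ⇒  -7p = -2  ⇒  p = 2/7.
For Player I to be willing to mix, Player I must be indifferent between Heads and Tails, which pins down Player II's mix.
  Player I's payoff to Heads: q·7 + (1−q)·2 = 5q + 2
  Player I's payoff to Tails: q·5 + (1−q)·7 = -2q + 7
  5q + 2 = -2q + 7  ⇒  7q = 5  ⇒  q = 5/7.

p = 2/7, q = 5/7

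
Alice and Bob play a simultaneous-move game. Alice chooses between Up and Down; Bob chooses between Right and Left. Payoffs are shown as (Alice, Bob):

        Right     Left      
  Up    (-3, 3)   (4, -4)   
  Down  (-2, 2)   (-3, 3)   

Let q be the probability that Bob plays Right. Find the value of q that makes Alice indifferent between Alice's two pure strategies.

q = 7/8

Bob's mix must leave Alice indifferent between Up and Down.
  Alice's payoff to Up: q·(-3) + (1−q)·4 = -7q + 4
  Alice's payoff to Down: q·(-2) + (1−q)·(-3) = q - 3
  -7q + 4 = q - 3  ⇒  -8q = -7  ⇒  q = 7/8.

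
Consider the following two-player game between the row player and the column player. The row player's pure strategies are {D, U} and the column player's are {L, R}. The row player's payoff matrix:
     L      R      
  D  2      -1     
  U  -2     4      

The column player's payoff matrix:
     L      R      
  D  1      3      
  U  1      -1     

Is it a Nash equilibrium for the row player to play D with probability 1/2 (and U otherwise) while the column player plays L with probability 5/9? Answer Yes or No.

Check the column player's indifference given the row player's mix p = 1/2:
  payoff from L = 1; payoff from R = 1 — equal.
Check the row player's indifference given the column player's mix q = 5/9:
  payoff from D = 2/3; payoff from U = 2/3 — equal.
Both players are indifferent, so neither can profitably deviate.

Yes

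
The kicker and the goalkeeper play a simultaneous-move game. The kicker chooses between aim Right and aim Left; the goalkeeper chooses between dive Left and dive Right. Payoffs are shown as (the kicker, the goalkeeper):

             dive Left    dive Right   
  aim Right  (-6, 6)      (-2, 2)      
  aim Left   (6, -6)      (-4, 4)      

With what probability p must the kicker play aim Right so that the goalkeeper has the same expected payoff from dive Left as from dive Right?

p = 5/7

Set the goalkeeper's expected payoff from dive Left equal to that from dive Right:
  the goalkeeper's payoff from dive Left: p·6 + (1−p)·(-6) = 12p - 6
  the goalkeeper's payoff from dive Right: p·2 + (1−p)·4 = -2p + 4
  12p - 6 = -2p + 4  ⇒  14p = 10  ⇒  p = 5/7.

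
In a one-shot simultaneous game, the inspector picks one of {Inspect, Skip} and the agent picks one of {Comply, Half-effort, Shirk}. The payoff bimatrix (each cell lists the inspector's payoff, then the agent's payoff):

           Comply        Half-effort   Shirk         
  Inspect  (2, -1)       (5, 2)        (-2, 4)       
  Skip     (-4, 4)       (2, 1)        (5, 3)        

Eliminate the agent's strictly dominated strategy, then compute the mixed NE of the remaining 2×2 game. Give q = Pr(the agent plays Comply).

The agent's strategy Half-effort is strictly dominated by Shirk: 4 > 2 and 3 > 1. Eliminate Half-effort.
For the inspector to be willing to mix, the inspector must be indifferent between Inspect and Skip, which pins down the agent's mix.
  the inspector's payoff from Inspect: q·2 + (1−q)·(-2) = 4q - 2
  the inspector's payoff from Skip: q·(-4) + (1−q)·5 = -9q + 5
  4q - 2 = -9q + 5  ⇒  13q = 7  ⇒  q = 7/13.

q = 7/13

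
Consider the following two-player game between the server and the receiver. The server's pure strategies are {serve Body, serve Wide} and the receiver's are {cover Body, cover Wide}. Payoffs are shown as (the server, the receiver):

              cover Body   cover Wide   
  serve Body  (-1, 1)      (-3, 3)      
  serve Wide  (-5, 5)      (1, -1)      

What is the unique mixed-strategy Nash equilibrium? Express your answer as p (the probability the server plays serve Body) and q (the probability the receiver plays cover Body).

The server's mix must leave the receiver indifferent between cover Body and cover Wide.
  the receiver's payoff to cover Body: p·1 + (1−p)·5 = -4p + 5
  the receiver's payoff to cover Wide: p·3 + (1−p)·(-1) = 4p - 1
  -4p + 5 = 4p - 1  ⇒  -8p = -6  ⇒  p = 3/4.
The server's indifference between serve Body and serve Wide determines the receiver's mixing probability q:
  the server's expected payoff from serve Body: q·(-1) + (1−q)·(-3) = 2q - 3
  the server's expected payoff from serve Wide: q·(-5) + (1−q)·1 = -6q + 1
  2q - 3 = -6q + 1  ⇒  8q = 4  ⇒  q = 1/2.

p = 3/4, q = 1/2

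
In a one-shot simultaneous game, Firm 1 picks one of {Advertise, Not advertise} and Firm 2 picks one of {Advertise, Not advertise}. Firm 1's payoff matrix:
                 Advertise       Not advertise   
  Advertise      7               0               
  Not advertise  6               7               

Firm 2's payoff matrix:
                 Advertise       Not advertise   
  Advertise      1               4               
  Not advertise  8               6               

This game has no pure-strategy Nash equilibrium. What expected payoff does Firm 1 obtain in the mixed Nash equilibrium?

In a mixed equilibrium Firm 1 is indifferent between Advertise and Not advertise; this condition fixes q.
  Firm 1's expected payoff from Advertise: q·7 + (1−q)·0 = 7q
  Firm 1's expected payoff from Not advertise: q·6 + (1−q)·7 = -q + 7
  7q = -q + 7  ⇒  8q = 7  ⇒  q = 7/8.
At equilibrium Firm 1 is indifferent across rows, so Firm 1's payoff equals the payoff from Advertise: (7/8)·7 + (1/8)·0 = 49/8.

49/8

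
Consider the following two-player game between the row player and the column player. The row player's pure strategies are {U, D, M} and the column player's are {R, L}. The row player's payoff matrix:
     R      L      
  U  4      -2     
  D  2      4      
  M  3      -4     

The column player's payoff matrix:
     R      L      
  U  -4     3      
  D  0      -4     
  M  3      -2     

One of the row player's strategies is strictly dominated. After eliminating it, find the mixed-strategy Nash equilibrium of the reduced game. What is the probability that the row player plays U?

The row player's strategy M is strictly dominated by U: 4 > 3 and -2 > -4. Eliminate M.
Set the column player's expected payoff from R equal to that from L:
  the column player's payoff to R: p·(-4) + (1−p)·0 = -4p
  the column player's payoff to L: p·3 + (1−p)·(-4) = 7p - 4
  -4p = 7p - 4  ⇒  -11p = -4  ⇒  p = 4/11.

p = 4/11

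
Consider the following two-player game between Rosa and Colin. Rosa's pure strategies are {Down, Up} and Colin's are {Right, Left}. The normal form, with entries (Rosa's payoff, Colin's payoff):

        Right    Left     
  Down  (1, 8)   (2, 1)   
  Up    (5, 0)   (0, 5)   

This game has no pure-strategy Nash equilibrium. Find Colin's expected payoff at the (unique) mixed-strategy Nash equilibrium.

Set Colin's expected payoff from Right equal to that from Left:
  Colin's payoff from Right: p·8 + (1−p)·0 = 8p
  Colin's payoff from Left: p·1 + (1−p)·5 = -4p + 5
  8p = -4p + 5  ⇒  12p = 5  ⇒  p = 5/12.
At equilibrium Colin is indifferent across columns, so Colin's payoff equals the payoff from Right: (5/12)·8 + (7/12)·0 = 10/3.

10/3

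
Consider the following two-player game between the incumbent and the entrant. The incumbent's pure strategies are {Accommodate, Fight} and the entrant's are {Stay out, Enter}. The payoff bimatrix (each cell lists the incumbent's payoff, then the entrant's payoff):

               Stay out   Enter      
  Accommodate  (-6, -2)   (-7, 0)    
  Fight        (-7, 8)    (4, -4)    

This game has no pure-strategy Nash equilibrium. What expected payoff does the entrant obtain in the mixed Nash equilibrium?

-4/7

In a mixed equilibrium the entrant is indifferent between Stay out and Enter; this condition fixes p.
  the entrant's expected payoff from Stay out: p·(-2) + (1−p)·8 = -10p + 8
  the entrant's expected payoff from Enter: p·0 + (1−p)·(-4) = 4p - 4
  -10p + 8 = 4p - 4  ⇒  -14p = -12  ⇒  p = 6/7.
At equilibrium the entrant is indifferent across columns, so the entrant's payoff equals the payoff from Stay out: (6/7)·(-2) + (1/7)·8 = -4/7.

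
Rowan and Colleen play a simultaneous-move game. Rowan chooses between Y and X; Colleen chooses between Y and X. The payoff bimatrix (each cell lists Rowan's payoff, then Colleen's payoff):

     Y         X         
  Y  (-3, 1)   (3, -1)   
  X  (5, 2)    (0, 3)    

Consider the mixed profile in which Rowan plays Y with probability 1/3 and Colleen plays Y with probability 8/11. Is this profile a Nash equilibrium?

Given Colleen's mix q = 8/11, Rowan's payoff from Y is -15/11 but from X is 40/11. Rowan strictly prefers X, so Rowan would not mix.
So the proposed profile is not a Nash equilibrium.

No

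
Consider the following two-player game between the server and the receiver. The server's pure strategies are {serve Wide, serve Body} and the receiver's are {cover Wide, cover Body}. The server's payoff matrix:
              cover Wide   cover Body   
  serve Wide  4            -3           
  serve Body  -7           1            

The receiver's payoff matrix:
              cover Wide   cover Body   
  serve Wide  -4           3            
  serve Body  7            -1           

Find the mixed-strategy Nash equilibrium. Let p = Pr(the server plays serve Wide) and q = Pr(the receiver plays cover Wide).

p = 8/15, q = 4/15

For the receiver to be willing to mix, the receiver must be indifferent between cover Wide and cover Body, which pins down the server's mix.
  the receiver's payoff from cover Wide: p·(-4) + (1−p)·7 = -11p + 7
  the receiver's payoff from cover Body: p·3 + (1−p)·(-1) = 4p - 1
  -11p + 7 = 4p - 1  ⇒  -15p = -8  ⇒  p = 8/15.
The server's indifference between serve Wide and serve Body determines the receiver's mixing probability q:
  the server's payoff from serve Wide: q·4 + (1−q)·(-3) = 7q - 3
  the server's payoff from serve Body: q·(-7) + (1−q)·1 = -8q + 1
  7q - 3 = -8q + 1  ⇒  15q = 4  ⇒  q = 4/15.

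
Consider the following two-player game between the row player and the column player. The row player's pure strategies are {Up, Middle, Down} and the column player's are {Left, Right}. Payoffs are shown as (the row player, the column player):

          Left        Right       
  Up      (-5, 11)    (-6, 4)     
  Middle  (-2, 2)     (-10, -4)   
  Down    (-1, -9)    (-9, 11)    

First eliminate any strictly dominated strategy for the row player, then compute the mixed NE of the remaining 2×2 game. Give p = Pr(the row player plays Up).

The row player's strategy Middle is strictly dominated by Down: -1 > -2 and -9 > -10. Eliminate Middle.
Set the column player's expected payoff from Left equal to that from Right:
  the column player's payoff from Left: p·11 + (1−p)·(-9) = 20p - 9
  the column player's payoff from Right: p·4 + (1−p)·11 = -7p + 11
  20p - 9 = -7p + 11  ⇒  27p = 20  ⇒  p = 20/27.

p = 20/27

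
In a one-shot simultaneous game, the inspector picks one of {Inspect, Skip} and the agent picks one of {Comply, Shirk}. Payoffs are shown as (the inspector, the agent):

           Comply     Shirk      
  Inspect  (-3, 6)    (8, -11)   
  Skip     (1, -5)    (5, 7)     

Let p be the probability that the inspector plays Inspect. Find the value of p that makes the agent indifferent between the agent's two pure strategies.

p = 12/29

The inspector's mix must leave the agent indifferent between Comply and Shirk.
  the agent's payoff from Comply: p·6 + (1−p)·(-5) = 11p - 5
  the agent's payoff from Shirk: p·(-11) + (1−p)·7 = -18p + 7
  11p - 5 = -18p + 7  ⇒  29p = 12  ⇒  p = 12/29.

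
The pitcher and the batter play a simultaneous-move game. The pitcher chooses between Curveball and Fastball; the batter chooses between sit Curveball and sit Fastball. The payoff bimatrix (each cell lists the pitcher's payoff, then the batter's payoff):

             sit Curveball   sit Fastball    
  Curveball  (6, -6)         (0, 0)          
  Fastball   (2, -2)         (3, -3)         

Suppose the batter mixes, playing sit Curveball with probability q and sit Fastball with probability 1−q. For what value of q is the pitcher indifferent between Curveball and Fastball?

The pitcher's indifference between Curveball and Fastball determines the batter's mixing probability q:
  the pitcher's expected payoff from Curveball: q·6 + (1−q)·0 = 6q
  the pitcher's expected payoff from Fastball: q·2 + (1−q)·3 = -q + 3
  6q = -q + 3  ⇒  7q = 3  ⇒  q = 3/7.

q = 3/7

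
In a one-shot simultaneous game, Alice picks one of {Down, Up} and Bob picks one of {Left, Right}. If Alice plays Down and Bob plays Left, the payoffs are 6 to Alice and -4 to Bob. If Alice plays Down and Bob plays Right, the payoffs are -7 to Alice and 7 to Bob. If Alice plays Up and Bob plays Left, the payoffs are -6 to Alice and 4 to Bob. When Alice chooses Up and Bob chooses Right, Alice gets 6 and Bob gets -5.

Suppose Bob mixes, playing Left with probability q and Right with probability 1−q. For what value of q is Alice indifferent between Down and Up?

q = 13/25

For Alice to be willing to mix, Alice must be indifferent between Down and Up, which pins down Bob's mix.
  Alice's expected payoff from Down: q·6 + (1−q)·(-7) = 13q - 7
  Alice's expected payoff from Up: q·(-6) + (1−q)·6 = -12q + 6
  13q - 7 = -12q + 6  ⇒  25q = 13  ⇒  q = 13/25.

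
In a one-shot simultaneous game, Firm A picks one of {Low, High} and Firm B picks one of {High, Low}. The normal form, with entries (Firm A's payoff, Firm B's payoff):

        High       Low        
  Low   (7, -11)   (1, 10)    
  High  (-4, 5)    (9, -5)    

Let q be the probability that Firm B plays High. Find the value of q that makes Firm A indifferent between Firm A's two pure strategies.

Firm B's mix must leave Firm A indifferent between Low and High.
  Firm A's expected payoff from Low: q·7 + (1−q)·1 = 6q + 1
  Firm A's expected payoff from High: q·(-4) + (1−q)·9 = -13q + 9
  6q + 1 = -13q + 9  ⇒  19q = 8  ⇒  q = 8/19.

q = 8/19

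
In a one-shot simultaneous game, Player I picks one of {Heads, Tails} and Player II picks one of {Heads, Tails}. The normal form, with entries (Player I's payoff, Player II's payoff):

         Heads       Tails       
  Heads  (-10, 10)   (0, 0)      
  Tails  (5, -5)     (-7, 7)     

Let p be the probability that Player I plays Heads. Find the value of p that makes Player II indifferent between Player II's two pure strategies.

Set Player II's expected payoff from Heads equal to that from Tails:
  Player II's payoff to Heads: p·10 + (1−p)·(-5) = 15p - 5
  Player II's payoff to Tails: p·0 + (1−p)·7 = -7p + 7
  15p - 5 = -7p + 7  ⇒  22p = 12  ⇒  p = 6/11.

p = 6/11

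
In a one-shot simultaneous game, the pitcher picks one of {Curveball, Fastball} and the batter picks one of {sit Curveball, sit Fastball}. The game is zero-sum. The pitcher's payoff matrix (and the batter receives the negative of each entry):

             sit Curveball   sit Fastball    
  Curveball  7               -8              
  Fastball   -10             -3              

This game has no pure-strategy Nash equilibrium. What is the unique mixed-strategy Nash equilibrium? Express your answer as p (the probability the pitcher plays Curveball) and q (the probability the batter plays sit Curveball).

p = 7/22, q = 5/22

In a mixed equilibrium the batter is indifferent between sit Curveball and sit Fastball; this condition fixes p.
  the batter's payoff to sit Curveball: p·(-7) + (1−p)·10 = -17p + 10
  the batter's payoff to sit Fastball: p·8 + (1−p)·3 = 5p + 3
  -17p + 10 = 5p + 3  ⇒  -22p = -7  ⇒  p = 7/22.
The pitcher's indifference between Curveball and Fastball determines the batter's mixing probability q:
  the pitcher's payoff from Curveball: q·7 + (1−q)·(-8) = 15q - 8
  the pitcher's payoff from Fastball: q·(-10) + (1−q)·(-3) = -7q - 3
  15q - 8 = -7q - 3  ⇒  22q = 5  ⇒  q = 5/22.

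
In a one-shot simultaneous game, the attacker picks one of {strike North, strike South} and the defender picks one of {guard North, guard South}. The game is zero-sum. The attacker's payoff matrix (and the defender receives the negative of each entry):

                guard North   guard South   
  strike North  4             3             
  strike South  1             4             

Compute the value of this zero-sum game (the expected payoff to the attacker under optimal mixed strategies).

The defender's mix must leave the attacker indifferent between strike North and strike South.
  the attacker's expected payoff from strike North: q·4 + (1−q)·3 = q + 3
  the attacker's expected payoff from strike South: q·1 + (1−q)·4 = -3q + 4
  q + 3 = -3q + 4  ⇒  4q = 1  ⇒  q = 1/4.
The value is the attacker's expected payoff against this mix (using strike North): (1/4)·4 + (3/4)·3 = 13/4.

v = 13/4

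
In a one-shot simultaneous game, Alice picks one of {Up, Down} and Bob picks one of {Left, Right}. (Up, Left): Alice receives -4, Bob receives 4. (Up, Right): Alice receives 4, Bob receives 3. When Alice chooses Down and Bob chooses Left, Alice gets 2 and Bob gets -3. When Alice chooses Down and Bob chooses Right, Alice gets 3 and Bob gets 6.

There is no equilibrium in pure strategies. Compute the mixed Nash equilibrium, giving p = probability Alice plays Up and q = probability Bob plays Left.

Set Bob's expected payoff from Left equal to that from Right:
  Bob's expected payoff from Left: p·4 + (1−p)·(-3) = 7p - 3
  Bob's expected payoff from Right: p·3 + (1−p)·6 = -3p + 6
  7p - 3 = -3p + 6  ⇒  10p = 9  ⇒  p = 9/10.
Set Alice's expected payoff from Up equal to that from Down:
  Alice's expected payoff from Up: q·(-4) + (1−q)·4 = -8q + 4
  Alice's expected payoff from Down: q·2 + (1−q)·3 = -q + 3
  -8q + 4 = -q + 3  ⇒  -7q = -1  ⇒  q = 1/7.

p = 9/10, q = 1/7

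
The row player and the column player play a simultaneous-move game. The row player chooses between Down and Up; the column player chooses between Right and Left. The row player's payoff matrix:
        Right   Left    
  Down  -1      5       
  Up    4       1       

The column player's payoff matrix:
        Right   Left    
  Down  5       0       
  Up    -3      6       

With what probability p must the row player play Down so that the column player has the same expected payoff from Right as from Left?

In a mixed equilibrium the column player is indifferent between Right and Left; this condition fixes p.
  the column player's payoff to Right: p·5 + (1−p)·(-3) = 8p - 3
  the column player's payoff to Left: p·0 + (1−p)·6 = -6p + 6
  8p - 3 = -6p + 6  ⇒  14p = 9  ⇒  p = 9/14.

p = 9/14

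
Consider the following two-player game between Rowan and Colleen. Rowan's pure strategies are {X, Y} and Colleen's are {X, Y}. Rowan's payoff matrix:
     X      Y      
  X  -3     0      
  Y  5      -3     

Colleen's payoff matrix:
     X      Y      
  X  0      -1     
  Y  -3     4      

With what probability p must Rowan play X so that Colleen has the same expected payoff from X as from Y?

For Colleen to be willing to mix, Colleen must be indifferent between X and Y, which pins down Rowan's mix.
  Colleen's payoff to X: p·0 + (1−p)·(-3) = 3p - 3
  Colleen's payoff to Y: p·(-1) + (1−p)·4 = -5p + 4
  3p - 3 = -5p + 4  ⇒  8p = 7  ⇒  p = 7/8.

p = 7/8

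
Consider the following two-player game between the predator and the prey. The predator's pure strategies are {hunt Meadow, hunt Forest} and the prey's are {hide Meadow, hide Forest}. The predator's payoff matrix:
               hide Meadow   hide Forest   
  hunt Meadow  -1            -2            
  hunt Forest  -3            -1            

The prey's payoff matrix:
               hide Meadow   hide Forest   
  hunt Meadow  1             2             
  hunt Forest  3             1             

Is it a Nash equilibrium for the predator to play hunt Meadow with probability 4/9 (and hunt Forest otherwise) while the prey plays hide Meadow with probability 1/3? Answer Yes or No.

No

Given the predator's mix p = 4/9, the prey's payoff from hide Meadow is 19/9 but from hide Forest is 13/9. The prey strictly prefers hide Meadow, so the prey would not mix.
So the proposed profile is not a Nash equilibrium.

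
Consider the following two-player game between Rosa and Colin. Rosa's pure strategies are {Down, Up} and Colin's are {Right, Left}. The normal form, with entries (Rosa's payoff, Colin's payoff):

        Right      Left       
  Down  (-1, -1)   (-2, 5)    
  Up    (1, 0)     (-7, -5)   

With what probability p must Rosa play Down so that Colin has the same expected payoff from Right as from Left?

p = 5/11

For Colin to be willing to mix, Colin must be indifferent between Right and Left, which pins down Rosa's mix.
  Colin's payoff to Right: p·(-1) + (1−p)·0 = -p
  Colin's payoff to Left: p·5 + (1−p)·(-5) = 10p - 5
  -p = 10p - 5  ⇒  -11p = -5  ⇒  p = 5/11.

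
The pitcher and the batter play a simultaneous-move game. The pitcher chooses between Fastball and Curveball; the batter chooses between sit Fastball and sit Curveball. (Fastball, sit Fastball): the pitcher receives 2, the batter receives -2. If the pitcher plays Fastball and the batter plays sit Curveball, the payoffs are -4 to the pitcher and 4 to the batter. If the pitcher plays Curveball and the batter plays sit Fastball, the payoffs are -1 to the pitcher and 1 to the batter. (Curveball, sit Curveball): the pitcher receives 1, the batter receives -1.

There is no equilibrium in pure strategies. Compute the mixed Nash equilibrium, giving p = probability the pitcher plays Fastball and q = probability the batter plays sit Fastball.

p = 1/4, q = 5/8

For the batter to be willing to mix, the batter must be indifferent between sit Fastball and sit Curveball, which pins down the pitcher's mix.
  the batter's payoff to sit Fastball: p·(-2) + (1−p)·1 = -3p + 1
  the batter's payoff to sit Curveball: p·4 + (1−p)·(-1) = 5p - 1
  -3p + 1 = 5p - 1  ⇒  -8p = -2  ⇒  p = 1/4.
In a mixed equilibrium the pitcher is indifferent between Fastball and Curveball; this condition fixes q.
  the pitcher's payoff from Fastball: q·2 + (1−q)·(-4) = 6q - 4
  the pitcher's payoff from Curveball: q·(-1) + (1−q)·1 = -2q + 1
  6q - 4 = -2q + 1  ⇒  8q = 5  ⇒  q = 5/8.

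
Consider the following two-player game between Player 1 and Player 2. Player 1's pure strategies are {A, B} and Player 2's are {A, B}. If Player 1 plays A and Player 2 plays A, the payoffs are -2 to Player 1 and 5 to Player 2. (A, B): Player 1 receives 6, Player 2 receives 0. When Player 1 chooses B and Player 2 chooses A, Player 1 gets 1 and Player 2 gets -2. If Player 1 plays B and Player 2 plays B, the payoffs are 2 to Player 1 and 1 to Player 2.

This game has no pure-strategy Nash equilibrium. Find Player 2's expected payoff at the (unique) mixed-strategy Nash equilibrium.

Set Player 2's expected payoff from A equal to that from B:
  Player 2's payoff to A: p·5 + (1−p)·(-2) = 7p - 2
  Player 2's payoff to B: p·0 + (1−p)·1 = -p + 1
  7p - 2 = -p + 1  ⇒  8p = 3  ⇒  p = 3/8.
At equilibrium Player 2 is indifferent across columns, so Player 2's payoff equals the payoff from A: (3/8)·5 + (5/8)·(-2) = 5/8.

5/8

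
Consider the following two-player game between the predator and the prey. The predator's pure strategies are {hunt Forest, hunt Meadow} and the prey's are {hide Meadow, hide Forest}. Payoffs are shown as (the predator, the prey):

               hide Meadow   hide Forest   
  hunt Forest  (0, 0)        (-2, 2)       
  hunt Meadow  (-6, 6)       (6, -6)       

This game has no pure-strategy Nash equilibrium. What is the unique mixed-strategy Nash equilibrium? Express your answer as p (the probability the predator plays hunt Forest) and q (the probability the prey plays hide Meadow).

The predator's mix must leave the prey indifferent between hide Meadow and hide Forest.
  the prey's expected payoff from hide Meadow: p·0 + (1−p)·6 = -6p + 6
  the prey's expected payoff from hide Forest: p·2 + (1−p)·(-6) = 8p - 6
  -6p + 6 = 8p - 6  ⇒  -14p = -12  ⇒  p = 6/7.
The prey's mix must leave the predator indifferent between hunt Forest and hunt Meadow.
  the predator's expected payoff from hunt Forest: q·0 + (1−q)·(-2) = 2q - 2
  the predator's expected payoff from hunt Meadow: q·(-6) + (1−q)·6 = -12q + 6
  2q - 2 = -12q + 6  ⇒  14q = 8  ⇒  q = 4/7.

p = 6/7, q = 4/7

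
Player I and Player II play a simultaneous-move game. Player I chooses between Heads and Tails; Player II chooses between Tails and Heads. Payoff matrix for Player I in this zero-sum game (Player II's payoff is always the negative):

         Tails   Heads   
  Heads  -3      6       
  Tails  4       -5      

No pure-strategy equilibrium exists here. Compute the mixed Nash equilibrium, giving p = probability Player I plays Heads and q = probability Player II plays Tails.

p = 1/2, q = 11/18

Player II's indifference between Tails and Heads determines Player I's mixing probability p:
  Player II's payoff to Tails: p·3 + (1−p)·(-4) = 7p - 4
  Player II's payoff to Heads: p·(-6) + (1−p)·5 = -11p + 5
  7p - 4 = -11p + 5  ⇒  18p = 9  ⇒  p = 1/2.
Player II's mix must leave Player I indifferent between Heads and Tails.
  Player I's expected payoff from Heads: q·(-3) + (1−q)·6 = -9q + 6
  Player I's expected payoff from Tails: q·4 + (1−q)·(-5) = 9q - 5
  -9q + 6 = 9q - 5  ⇒  -18q = -11  ⇒  q = 11/18.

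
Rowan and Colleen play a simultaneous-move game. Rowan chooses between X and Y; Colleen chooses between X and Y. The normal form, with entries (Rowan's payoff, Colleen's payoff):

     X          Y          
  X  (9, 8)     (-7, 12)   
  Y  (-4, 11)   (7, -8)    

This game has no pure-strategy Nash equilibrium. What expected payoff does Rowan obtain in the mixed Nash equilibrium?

35/27

Colleen's mix must leave Rowan indifferent between X and Y.
  Rowan's payoff from X: q·9 + (1−q)·(-7) = 16q - 7
  Rowan's payoff from Y: q·(-4) + (1−q)·7 = -11q + 7
  16q - 7 = -11q + 7  ⇒  27q = 14  ⇒  q = 14/27.
At equilibrium Rowan is indifferent across rows, so Rowan's payoff equals the payoff from X: (14/27)·9 + (13/27)·(-7) = 35/27.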